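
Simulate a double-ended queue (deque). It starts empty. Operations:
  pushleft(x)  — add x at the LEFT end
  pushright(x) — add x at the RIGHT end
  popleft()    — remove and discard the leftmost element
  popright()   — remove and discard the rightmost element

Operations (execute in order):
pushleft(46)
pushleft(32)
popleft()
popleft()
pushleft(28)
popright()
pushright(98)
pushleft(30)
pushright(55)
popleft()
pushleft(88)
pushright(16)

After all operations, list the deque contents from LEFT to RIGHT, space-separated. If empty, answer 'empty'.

pushleft(46): [46]
pushleft(32): [32, 46]
popleft(): [46]
popleft(): []
pushleft(28): [28]
popright(): []
pushright(98): [98]
pushleft(30): [30, 98]
pushright(55): [30, 98, 55]
popleft(): [98, 55]
pushleft(88): [88, 98, 55]
pushright(16): [88, 98, 55, 16]

Answer: 88 98 55 16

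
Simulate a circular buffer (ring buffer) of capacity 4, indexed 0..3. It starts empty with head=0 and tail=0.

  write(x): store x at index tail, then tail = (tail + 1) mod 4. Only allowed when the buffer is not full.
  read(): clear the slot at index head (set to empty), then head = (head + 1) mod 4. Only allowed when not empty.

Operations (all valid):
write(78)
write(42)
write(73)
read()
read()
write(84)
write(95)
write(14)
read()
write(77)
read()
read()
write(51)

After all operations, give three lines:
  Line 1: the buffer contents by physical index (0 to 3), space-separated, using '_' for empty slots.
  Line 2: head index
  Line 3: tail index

Answer: _ 14 77 51
1
0

Derivation:
write(78): buf=[78 _ _ _], head=0, tail=1, size=1
write(42): buf=[78 42 _ _], head=0, tail=2, size=2
write(73): buf=[78 42 73 _], head=0, tail=3, size=3
read(): buf=[_ 42 73 _], head=1, tail=3, size=2
read(): buf=[_ _ 73 _], head=2, tail=3, size=1
write(84): buf=[_ _ 73 84], head=2, tail=0, size=2
write(95): buf=[95 _ 73 84], head=2, tail=1, size=3
write(14): buf=[95 14 73 84], head=2, tail=2, size=4
read(): buf=[95 14 _ 84], head=3, tail=2, size=3
write(77): buf=[95 14 77 84], head=3, tail=3, size=4
read(): buf=[95 14 77 _], head=0, tail=3, size=3
read(): buf=[_ 14 77 _], head=1, tail=3, size=2
write(51): buf=[_ 14 77 51], head=1, tail=0, size=3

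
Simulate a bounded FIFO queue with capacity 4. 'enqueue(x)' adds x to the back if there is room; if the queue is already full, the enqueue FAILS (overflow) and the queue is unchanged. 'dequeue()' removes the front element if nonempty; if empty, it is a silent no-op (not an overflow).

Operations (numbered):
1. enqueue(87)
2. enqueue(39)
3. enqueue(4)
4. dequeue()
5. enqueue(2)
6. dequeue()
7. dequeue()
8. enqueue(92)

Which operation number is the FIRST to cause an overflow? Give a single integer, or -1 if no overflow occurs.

Answer: -1

Derivation:
1. enqueue(87): size=1
2. enqueue(39): size=2
3. enqueue(4): size=3
4. dequeue(): size=2
5. enqueue(2): size=3
6. dequeue(): size=2
7. dequeue(): size=1
8. enqueue(92): size=2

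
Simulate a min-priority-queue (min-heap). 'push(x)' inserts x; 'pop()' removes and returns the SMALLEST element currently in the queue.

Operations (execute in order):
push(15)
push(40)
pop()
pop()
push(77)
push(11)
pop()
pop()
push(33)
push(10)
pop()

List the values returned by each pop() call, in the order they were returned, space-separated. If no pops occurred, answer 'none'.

push(15): heap contents = [15]
push(40): heap contents = [15, 40]
pop() → 15: heap contents = [40]
pop() → 40: heap contents = []
push(77): heap contents = [77]
push(11): heap contents = [11, 77]
pop() → 11: heap contents = [77]
pop() → 77: heap contents = []
push(33): heap contents = [33]
push(10): heap contents = [10, 33]
pop() → 10: heap contents = [33]

Answer: 15 40 11 77 10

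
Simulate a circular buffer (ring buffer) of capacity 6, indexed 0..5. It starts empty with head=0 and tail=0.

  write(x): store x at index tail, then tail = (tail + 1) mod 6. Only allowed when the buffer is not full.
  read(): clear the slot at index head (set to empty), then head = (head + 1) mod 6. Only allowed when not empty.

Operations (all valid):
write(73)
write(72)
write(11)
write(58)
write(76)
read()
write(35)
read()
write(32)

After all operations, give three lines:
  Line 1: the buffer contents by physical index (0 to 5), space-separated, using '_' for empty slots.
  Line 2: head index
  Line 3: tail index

write(73): buf=[73 _ _ _ _ _], head=0, tail=1, size=1
write(72): buf=[73 72 _ _ _ _], head=0, tail=2, size=2
write(11): buf=[73 72 11 _ _ _], head=0, tail=3, size=3
write(58): buf=[73 72 11 58 _ _], head=0, tail=4, size=4
write(76): buf=[73 72 11 58 76 _], head=0, tail=5, size=5
read(): buf=[_ 72 11 58 76 _], head=1, tail=5, size=4
write(35): buf=[_ 72 11 58 76 35], head=1, tail=0, size=5
read(): buf=[_ _ 11 58 76 35], head=2, tail=0, size=4
write(32): buf=[32 _ 11 58 76 35], head=2, tail=1, size=5

Answer: 32 _ 11 58 76 35
2
1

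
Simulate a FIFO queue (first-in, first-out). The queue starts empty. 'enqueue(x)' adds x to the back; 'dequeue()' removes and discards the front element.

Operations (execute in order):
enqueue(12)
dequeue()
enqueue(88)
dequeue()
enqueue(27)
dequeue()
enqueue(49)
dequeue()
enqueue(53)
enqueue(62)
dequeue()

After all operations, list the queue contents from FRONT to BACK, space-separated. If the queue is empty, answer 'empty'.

Answer: 62

Derivation:
enqueue(12): [12]
dequeue(): []
enqueue(88): [88]
dequeue(): []
enqueue(27): [27]
dequeue(): []
enqueue(49): [49]
dequeue(): []
enqueue(53): [53]
enqueue(62): [53, 62]
dequeue(): [62]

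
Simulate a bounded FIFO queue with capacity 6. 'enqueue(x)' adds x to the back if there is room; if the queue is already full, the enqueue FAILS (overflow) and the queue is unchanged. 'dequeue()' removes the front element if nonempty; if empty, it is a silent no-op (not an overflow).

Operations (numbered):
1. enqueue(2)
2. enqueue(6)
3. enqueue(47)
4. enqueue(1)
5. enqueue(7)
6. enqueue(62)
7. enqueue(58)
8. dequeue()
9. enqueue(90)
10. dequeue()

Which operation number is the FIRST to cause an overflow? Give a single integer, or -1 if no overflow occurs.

1. enqueue(2): size=1
2. enqueue(6): size=2
3. enqueue(47): size=3
4. enqueue(1): size=4
5. enqueue(7): size=5
6. enqueue(62): size=6
7. enqueue(58): size=6=cap → OVERFLOW (fail)
8. dequeue(): size=5
9. enqueue(90): size=6
10. dequeue(): size=5

Answer: 7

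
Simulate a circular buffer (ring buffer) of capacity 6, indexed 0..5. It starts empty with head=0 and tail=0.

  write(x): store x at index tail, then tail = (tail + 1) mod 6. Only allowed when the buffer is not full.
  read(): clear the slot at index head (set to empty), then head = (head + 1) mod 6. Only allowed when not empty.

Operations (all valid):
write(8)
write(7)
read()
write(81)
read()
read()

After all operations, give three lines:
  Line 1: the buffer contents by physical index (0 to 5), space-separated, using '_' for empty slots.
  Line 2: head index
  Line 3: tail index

write(8): buf=[8 _ _ _ _ _], head=0, tail=1, size=1
write(7): buf=[8 7 _ _ _ _], head=0, tail=2, size=2
read(): buf=[_ 7 _ _ _ _], head=1, tail=2, size=1
write(81): buf=[_ 7 81 _ _ _], head=1, tail=3, size=2
read(): buf=[_ _ 81 _ _ _], head=2, tail=3, size=1
read(): buf=[_ _ _ _ _ _], head=3, tail=3, size=0

Answer: _ _ _ _ _ _
3
3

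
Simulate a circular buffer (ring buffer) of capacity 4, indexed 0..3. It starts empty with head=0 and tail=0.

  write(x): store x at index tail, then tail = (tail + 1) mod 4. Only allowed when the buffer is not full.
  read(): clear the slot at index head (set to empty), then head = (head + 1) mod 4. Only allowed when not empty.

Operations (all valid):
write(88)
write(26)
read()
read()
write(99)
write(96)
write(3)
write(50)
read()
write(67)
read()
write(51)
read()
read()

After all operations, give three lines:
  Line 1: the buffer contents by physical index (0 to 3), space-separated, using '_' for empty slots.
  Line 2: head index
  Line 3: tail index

Answer: _ _ 67 51
2
0

Derivation:
write(88): buf=[88 _ _ _], head=0, tail=1, size=1
write(26): buf=[88 26 _ _], head=0, tail=2, size=2
read(): buf=[_ 26 _ _], head=1, tail=2, size=1
read(): buf=[_ _ _ _], head=2, tail=2, size=0
write(99): buf=[_ _ 99 _], head=2, tail=3, size=1
write(96): buf=[_ _ 99 96], head=2, tail=0, size=2
write(3): buf=[3 _ 99 96], head=2, tail=1, size=3
write(50): buf=[3 50 99 96], head=2, tail=2, size=4
read(): buf=[3 50 _ 96], head=3, tail=2, size=3
write(67): buf=[3 50 67 96], head=3, tail=3, size=4
read(): buf=[3 50 67 _], head=0, tail=3, size=3
write(51): buf=[3 50 67 51], head=0, tail=0, size=4
read(): buf=[_ 50 67 51], head=1, tail=0, size=3
read(): buf=[_ _ 67 51], head=2, tail=0, size=2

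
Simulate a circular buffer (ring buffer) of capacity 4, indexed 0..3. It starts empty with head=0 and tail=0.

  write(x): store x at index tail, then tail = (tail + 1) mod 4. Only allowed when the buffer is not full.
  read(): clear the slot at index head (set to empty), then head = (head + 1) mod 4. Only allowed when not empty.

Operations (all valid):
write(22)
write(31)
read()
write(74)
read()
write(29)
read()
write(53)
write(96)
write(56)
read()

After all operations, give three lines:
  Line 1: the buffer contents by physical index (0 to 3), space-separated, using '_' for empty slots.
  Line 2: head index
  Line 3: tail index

write(22): buf=[22 _ _ _], head=0, tail=1, size=1
write(31): buf=[22 31 _ _], head=0, tail=2, size=2
read(): buf=[_ 31 _ _], head=1, tail=2, size=1
write(74): buf=[_ 31 74 _], head=1, tail=3, size=2
read(): buf=[_ _ 74 _], head=2, tail=3, size=1
write(29): buf=[_ _ 74 29], head=2, tail=0, size=2
read(): buf=[_ _ _ 29], head=3, tail=0, size=1
write(53): buf=[53 _ _ 29], head=3, tail=1, size=2
write(96): buf=[53 96 _ 29], head=3, tail=2, size=3
write(56): buf=[53 96 56 29], head=3, tail=3, size=4
read(): buf=[53 96 56 _], head=0, tail=3, size=3

Answer: 53 96 56 _
0
3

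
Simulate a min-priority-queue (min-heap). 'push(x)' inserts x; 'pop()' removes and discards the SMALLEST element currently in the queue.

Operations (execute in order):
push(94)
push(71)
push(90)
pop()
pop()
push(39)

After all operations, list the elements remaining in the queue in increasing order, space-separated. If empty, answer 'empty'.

Answer: 39 94

Derivation:
push(94): heap contents = [94]
push(71): heap contents = [71, 94]
push(90): heap contents = [71, 90, 94]
pop() → 71: heap contents = [90, 94]
pop() → 90: heap contents = [94]
push(39): heap contents = [39, 94]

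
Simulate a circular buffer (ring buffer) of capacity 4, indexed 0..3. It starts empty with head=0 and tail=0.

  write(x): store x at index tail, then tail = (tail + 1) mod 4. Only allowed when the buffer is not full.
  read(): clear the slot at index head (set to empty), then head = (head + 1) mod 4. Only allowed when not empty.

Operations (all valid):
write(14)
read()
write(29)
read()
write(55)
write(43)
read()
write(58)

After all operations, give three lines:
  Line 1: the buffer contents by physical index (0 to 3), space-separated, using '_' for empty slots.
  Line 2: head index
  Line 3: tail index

write(14): buf=[14 _ _ _], head=0, tail=1, size=1
read(): buf=[_ _ _ _], head=1, tail=1, size=0
write(29): buf=[_ 29 _ _], head=1, tail=2, size=1
read(): buf=[_ _ _ _], head=2, tail=2, size=0
write(55): buf=[_ _ 55 _], head=2, tail=3, size=1
write(43): buf=[_ _ 55 43], head=2, tail=0, size=2
read(): buf=[_ _ _ 43], head=3, tail=0, size=1
write(58): buf=[58 _ _ 43], head=3, tail=1, size=2

Answer: 58 _ _ 43
3
1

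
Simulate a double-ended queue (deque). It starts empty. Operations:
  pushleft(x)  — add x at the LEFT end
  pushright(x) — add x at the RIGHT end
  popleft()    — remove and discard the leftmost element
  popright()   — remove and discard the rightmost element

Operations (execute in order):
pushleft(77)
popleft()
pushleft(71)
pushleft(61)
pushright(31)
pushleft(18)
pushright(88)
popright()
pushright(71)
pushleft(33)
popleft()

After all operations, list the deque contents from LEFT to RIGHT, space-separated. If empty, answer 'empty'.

Answer: 18 61 71 31 71

Derivation:
pushleft(77): [77]
popleft(): []
pushleft(71): [71]
pushleft(61): [61, 71]
pushright(31): [61, 71, 31]
pushleft(18): [18, 61, 71, 31]
pushright(88): [18, 61, 71, 31, 88]
popright(): [18, 61, 71, 31]
pushright(71): [18, 61, 71, 31, 71]
pushleft(33): [33, 18, 61, 71, 31, 71]
popleft(): [18, 61, 71, 31, 71]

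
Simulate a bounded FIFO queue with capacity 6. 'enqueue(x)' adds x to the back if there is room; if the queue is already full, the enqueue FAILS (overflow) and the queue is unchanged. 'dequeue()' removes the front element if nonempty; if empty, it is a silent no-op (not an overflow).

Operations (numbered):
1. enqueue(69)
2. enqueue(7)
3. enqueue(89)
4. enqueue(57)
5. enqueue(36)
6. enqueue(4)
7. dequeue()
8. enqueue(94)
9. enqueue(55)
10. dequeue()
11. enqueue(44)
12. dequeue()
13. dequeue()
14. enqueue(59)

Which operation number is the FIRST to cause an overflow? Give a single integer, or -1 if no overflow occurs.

Answer: 9

Derivation:
1. enqueue(69): size=1
2. enqueue(7): size=2
3. enqueue(89): size=3
4. enqueue(57): size=4
5. enqueue(36): size=5
6. enqueue(4): size=6
7. dequeue(): size=5
8. enqueue(94): size=6
9. enqueue(55): size=6=cap → OVERFLOW (fail)
10. dequeue(): size=5
11. enqueue(44): size=6
12. dequeue(): size=5
13. dequeue(): size=4
14. enqueue(59): size=5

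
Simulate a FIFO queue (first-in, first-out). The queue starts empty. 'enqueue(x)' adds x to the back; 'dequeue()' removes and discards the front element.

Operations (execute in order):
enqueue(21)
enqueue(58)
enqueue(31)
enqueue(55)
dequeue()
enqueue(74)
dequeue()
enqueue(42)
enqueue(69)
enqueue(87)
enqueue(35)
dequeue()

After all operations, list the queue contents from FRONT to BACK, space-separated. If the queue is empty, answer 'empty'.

Answer: 55 74 42 69 87 35

Derivation:
enqueue(21): [21]
enqueue(58): [21, 58]
enqueue(31): [21, 58, 31]
enqueue(55): [21, 58, 31, 55]
dequeue(): [58, 31, 55]
enqueue(74): [58, 31, 55, 74]
dequeue(): [31, 55, 74]
enqueue(42): [31, 55, 74, 42]
enqueue(69): [31, 55, 74, 42, 69]
enqueue(87): [31, 55, 74, 42, 69, 87]
enqueue(35): [31, 55, 74, 42, 69, 87, 35]
dequeue(): [55, 74, 42, 69, 87, 35]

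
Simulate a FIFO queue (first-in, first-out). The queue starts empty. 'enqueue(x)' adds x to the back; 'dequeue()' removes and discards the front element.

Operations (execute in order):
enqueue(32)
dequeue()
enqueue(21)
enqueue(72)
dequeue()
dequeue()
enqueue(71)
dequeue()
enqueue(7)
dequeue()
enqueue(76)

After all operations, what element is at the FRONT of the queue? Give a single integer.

Answer: 76

Derivation:
enqueue(32): queue = [32]
dequeue(): queue = []
enqueue(21): queue = [21]
enqueue(72): queue = [21, 72]
dequeue(): queue = [72]
dequeue(): queue = []
enqueue(71): queue = [71]
dequeue(): queue = []
enqueue(7): queue = [7]
dequeue(): queue = []
enqueue(76): queue = [76]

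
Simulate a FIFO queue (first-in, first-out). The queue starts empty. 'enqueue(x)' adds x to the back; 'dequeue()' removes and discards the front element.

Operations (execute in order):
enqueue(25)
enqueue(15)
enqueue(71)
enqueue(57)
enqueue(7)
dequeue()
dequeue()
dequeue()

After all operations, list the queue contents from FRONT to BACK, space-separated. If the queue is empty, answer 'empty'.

Answer: 57 7

Derivation:
enqueue(25): [25]
enqueue(15): [25, 15]
enqueue(71): [25, 15, 71]
enqueue(57): [25, 15, 71, 57]
enqueue(7): [25, 15, 71, 57, 7]
dequeue(): [15, 71, 57, 7]
dequeue(): [71, 57, 7]
dequeue(): [57, 7]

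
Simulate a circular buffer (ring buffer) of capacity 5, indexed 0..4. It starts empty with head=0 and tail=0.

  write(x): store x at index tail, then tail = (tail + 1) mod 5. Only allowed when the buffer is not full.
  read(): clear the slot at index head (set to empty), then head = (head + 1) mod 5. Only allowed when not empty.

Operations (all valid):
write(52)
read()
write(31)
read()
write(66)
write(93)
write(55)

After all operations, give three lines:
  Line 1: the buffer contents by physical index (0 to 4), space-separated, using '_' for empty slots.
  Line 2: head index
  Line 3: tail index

write(52): buf=[52 _ _ _ _], head=0, tail=1, size=1
read(): buf=[_ _ _ _ _], head=1, tail=1, size=0
write(31): buf=[_ 31 _ _ _], head=1, tail=2, size=1
read(): buf=[_ _ _ _ _], head=2, tail=2, size=0
write(66): buf=[_ _ 66 _ _], head=2, tail=3, size=1
write(93): buf=[_ _ 66 93 _], head=2, tail=4, size=2
write(55): buf=[_ _ 66 93 55], head=2, tail=0, size=3

Answer: _ _ 66 93 55
2
0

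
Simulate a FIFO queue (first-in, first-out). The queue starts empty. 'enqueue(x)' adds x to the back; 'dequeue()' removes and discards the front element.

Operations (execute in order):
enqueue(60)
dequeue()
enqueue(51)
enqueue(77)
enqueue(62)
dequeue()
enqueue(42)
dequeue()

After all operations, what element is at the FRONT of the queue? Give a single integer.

Answer: 62

Derivation:
enqueue(60): queue = [60]
dequeue(): queue = []
enqueue(51): queue = [51]
enqueue(77): queue = [51, 77]
enqueue(62): queue = [51, 77, 62]
dequeue(): queue = [77, 62]
enqueue(42): queue = [77, 62, 42]
dequeue(): queue = [62, 42]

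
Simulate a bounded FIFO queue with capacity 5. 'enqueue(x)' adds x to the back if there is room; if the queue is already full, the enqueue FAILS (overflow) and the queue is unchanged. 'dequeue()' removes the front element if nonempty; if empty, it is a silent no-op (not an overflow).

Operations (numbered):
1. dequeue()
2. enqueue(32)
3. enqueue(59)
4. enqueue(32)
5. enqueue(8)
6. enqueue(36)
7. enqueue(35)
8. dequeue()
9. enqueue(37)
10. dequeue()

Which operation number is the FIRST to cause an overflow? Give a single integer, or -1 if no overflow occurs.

1. dequeue(): empty, no-op, size=0
2. enqueue(32): size=1
3. enqueue(59): size=2
4. enqueue(32): size=3
5. enqueue(8): size=4
6. enqueue(36): size=5
7. enqueue(35): size=5=cap → OVERFLOW (fail)
8. dequeue(): size=4
9. enqueue(37): size=5
10. dequeue(): size=4

Answer: 7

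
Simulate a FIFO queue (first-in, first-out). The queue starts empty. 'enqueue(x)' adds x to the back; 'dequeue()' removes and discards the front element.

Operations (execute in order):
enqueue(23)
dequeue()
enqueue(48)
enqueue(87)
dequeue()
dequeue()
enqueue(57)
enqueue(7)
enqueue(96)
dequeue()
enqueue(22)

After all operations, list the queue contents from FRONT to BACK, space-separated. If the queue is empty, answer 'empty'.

Answer: 7 96 22

Derivation:
enqueue(23): [23]
dequeue(): []
enqueue(48): [48]
enqueue(87): [48, 87]
dequeue(): [87]
dequeue(): []
enqueue(57): [57]
enqueue(7): [57, 7]
enqueue(96): [57, 7, 96]
dequeue(): [7, 96]
enqueue(22): [7, 96, 22]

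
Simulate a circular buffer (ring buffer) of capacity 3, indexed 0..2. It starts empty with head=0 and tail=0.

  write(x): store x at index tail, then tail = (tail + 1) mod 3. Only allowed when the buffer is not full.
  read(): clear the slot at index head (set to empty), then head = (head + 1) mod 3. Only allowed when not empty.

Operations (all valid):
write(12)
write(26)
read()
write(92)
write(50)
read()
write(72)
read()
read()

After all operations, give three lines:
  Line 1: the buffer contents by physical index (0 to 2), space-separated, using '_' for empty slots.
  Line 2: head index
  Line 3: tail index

write(12): buf=[12 _ _], head=0, tail=1, size=1
write(26): buf=[12 26 _], head=0, tail=2, size=2
read(): buf=[_ 26 _], head=1, tail=2, size=1
write(92): buf=[_ 26 92], head=1, tail=0, size=2
write(50): buf=[50 26 92], head=1, tail=1, size=3
read(): buf=[50 _ 92], head=2, tail=1, size=2
write(72): buf=[50 72 92], head=2, tail=2, size=3
read(): buf=[50 72 _], head=0, tail=2, size=2
read(): buf=[_ 72 _], head=1, tail=2, size=1

Answer: _ 72 _
1
2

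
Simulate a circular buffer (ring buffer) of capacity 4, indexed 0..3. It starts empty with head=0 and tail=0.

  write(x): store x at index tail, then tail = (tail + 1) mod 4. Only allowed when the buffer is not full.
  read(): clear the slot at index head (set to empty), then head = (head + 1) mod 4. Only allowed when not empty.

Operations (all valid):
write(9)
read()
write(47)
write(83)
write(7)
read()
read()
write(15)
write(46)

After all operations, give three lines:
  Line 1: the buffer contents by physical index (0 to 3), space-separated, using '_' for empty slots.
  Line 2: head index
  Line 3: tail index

Answer: 15 46 _ 7
3
2

Derivation:
write(9): buf=[9 _ _ _], head=0, tail=1, size=1
read(): buf=[_ _ _ _], head=1, tail=1, size=0
write(47): buf=[_ 47 _ _], head=1, tail=2, size=1
write(83): buf=[_ 47 83 _], head=1, tail=3, size=2
write(7): buf=[_ 47 83 7], head=1, tail=0, size=3
read(): buf=[_ _ 83 7], head=2, tail=0, size=2
read(): buf=[_ _ _ 7], head=3, tail=0, size=1
write(15): buf=[15 _ _ 7], head=3, tail=1, size=2
write(46): buf=[15 46 _ 7], head=3, tail=2, size=3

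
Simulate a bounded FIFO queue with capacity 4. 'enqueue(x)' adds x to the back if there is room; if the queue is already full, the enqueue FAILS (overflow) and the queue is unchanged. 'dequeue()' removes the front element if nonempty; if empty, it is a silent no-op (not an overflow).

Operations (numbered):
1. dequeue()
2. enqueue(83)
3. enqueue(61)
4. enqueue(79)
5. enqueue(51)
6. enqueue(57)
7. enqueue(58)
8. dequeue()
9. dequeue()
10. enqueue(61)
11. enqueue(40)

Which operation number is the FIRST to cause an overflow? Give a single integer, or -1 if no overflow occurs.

1. dequeue(): empty, no-op, size=0
2. enqueue(83): size=1
3. enqueue(61): size=2
4. enqueue(79): size=3
5. enqueue(51): size=4
6. enqueue(57): size=4=cap → OVERFLOW (fail)
7. enqueue(58): size=4=cap → OVERFLOW (fail)
8. dequeue(): size=3
9. dequeue(): size=2
10. enqueue(61): size=3
11. enqueue(40): size=4

Answer: 6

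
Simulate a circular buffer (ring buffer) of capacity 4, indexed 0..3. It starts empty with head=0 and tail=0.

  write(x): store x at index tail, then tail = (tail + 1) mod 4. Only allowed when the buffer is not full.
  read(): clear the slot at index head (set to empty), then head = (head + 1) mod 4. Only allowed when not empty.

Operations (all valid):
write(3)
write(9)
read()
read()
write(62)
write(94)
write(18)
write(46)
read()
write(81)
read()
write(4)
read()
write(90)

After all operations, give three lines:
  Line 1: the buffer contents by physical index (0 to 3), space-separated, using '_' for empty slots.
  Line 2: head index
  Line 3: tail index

Answer: 90 46 81 4
1
1

Derivation:
write(3): buf=[3 _ _ _], head=0, tail=1, size=1
write(9): buf=[3 9 _ _], head=0, tail=2, size=2
read(): buf=[_ 9 _ _], head=1, tail=2, size=1
read(): buf=[_ _ _ _], head=2, tail=2, size=0
write(62): buf=[_ _ 62 _], head=2, tail=3, size=1
write(94): buf=[_ _ 62 94], head=2, tail=0, size=2
write(18): buf=[18 _ 62 94], head=2, tail=1, size=3
write(46): buf=[18 46 62 94], head=2, tail=2, size=4
read(): buf=[18 46 _ 94], head=3, tail=2, size=3
write(81): buf=[18 46 81 94], head=3, tail=3, size=4
read(): buf=[18 46 81 _], head=0, tail=3, size=3
write(4): buf=[18 46 81 4], head=0, tail=0, size=4
read(): buf=[_ 46 81 4], head=1, tail=0, size=3
write(90): buf=[90 46 81 4], head=1, tail=1, size=4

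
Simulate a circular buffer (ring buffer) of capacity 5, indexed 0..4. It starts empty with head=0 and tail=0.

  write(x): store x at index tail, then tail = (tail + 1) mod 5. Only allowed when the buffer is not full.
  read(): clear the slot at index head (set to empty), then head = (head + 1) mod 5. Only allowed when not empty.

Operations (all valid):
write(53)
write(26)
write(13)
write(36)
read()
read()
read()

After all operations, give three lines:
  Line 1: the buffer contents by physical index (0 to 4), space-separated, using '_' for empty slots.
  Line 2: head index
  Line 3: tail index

write(53): buf=[53 _ _ _ _], head=0, tail=1, size=1
write(26): buf=[53 26 _ _ _], head=0, tail=2, size=2
write(13): buf=[53 26 13 _ _], head=0, tail=3, size=3
write(36): buf=[53 26 13 36 _], head=0, tail=4, size=4
read(): buf=[_ 26 13 36 _], head=1, tail=4, size=3
read(): buf=[_ _ 13 36 _], head=2, tail=4, size=2
read(): buf=[_ _ _ 36 _], head=3, tail=4, size=1

Answer: _ _ _ 36 _
3
4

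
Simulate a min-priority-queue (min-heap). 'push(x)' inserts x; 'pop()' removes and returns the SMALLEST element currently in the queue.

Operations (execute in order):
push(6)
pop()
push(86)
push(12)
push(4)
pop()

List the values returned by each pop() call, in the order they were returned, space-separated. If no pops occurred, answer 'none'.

push(6): heap contents = [6]
pop() → 6: heap contents = []
push(86): heap contents = [86]
push(12): heap contents = [12, 86]
push(4): heap contents = [4, 12, 86]
pop() → 4: heap contents = [12, 86]

Answer: 6 4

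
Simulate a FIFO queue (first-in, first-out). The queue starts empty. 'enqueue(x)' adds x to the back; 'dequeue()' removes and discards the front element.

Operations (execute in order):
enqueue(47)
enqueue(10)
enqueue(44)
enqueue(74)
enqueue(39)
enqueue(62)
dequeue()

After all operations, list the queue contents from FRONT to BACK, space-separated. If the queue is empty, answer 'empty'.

enqueue(47): [47]
enqueue(10): [47, 10]
enqueue(44): [47, 10, 44]
enqueue(74): [47, 10, 44, 74]
enqueue(39): [47, 10, 44, 74, 39]
enqueue(62): [47, 10, 44, 74, 39, 62]
dequeue(): [10, 44, 74, 39, 62]

Answer: 10 44 74 39 62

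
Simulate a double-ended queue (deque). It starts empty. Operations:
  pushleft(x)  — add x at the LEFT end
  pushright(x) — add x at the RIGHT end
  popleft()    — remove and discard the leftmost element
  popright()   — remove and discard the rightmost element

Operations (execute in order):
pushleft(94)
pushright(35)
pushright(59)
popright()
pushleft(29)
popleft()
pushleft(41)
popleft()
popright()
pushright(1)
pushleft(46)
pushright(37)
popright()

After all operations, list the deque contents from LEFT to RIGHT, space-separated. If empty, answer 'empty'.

pushleft(94): [94]
pushright(35): [94, 35]
pushright(59): [94, 35, 59]
popright(): [94, 35]
pushleft(29): [29, 94, 35]
popleft(): [94, 35]
pushleft(41): [41, 94, 35]
popleft(): [94, 35]
popright(): [94]
pushright(1): [94, 1]
pushleft(46): [46, 94, 1]
pushright(37): [46, 94, 1, 37]
popright(): [46, 94, 1]

Answer: 46 94 1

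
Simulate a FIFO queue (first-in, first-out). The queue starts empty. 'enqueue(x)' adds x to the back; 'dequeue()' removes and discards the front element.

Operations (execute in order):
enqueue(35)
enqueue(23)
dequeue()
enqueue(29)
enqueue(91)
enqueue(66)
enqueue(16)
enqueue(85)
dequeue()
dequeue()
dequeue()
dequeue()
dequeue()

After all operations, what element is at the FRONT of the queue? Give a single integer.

Answer: 85

Derivation:
enqueue(35): queue = [35]
enqueue(23): queue = [35, 23]
dequeue(): queue = [23]
enqueue(29): queue = [23, 29]
enqueue(91): queue = [23, 29, 91]
enqueue(66): queue = [23, 29, 91, 66]
enqueue(16): queue = [23, 29, 91, 66, 16]
enqueue(85): queue = [23, 29, 91, 66, 16, 85]
dequeue(): queue = [29, 91, 66, 16, 85]
dequeue(): queue = [91, 66, 16, 85]
dequeue(): queue = [66, 16, 85]
dequeue(): queue = [16, 85]
dequeue(): queue = [85]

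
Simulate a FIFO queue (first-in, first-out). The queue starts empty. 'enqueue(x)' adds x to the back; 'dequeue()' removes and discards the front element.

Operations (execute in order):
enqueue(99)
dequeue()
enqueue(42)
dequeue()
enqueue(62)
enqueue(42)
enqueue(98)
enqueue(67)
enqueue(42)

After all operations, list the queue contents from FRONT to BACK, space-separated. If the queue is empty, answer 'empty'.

enqueue(99): [99]
dequeue(): []
enqueue(42): [42]
dequeue(): []
enqueue(62): [62]
enqueue(42): [62, 42]
enqueue(98): [62, 42, 98]
enqueue(67): [62, 42, 98, 67]
enqueue(42): [62, 42, 98, 67, 42]

Answer: 62 42 98 67 42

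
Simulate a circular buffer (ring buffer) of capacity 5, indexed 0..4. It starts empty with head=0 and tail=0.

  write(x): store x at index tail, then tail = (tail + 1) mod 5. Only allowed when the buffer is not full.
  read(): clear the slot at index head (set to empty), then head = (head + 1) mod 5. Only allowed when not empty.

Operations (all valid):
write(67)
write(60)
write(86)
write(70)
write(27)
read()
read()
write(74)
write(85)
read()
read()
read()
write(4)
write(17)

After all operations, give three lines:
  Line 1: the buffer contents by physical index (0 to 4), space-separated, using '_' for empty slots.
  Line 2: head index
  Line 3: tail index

write(67): buf=[67 _ _ _ _], head=0, tail=1, size=1
write(60): buf=[67 60 _ _ _], head=0, tail=2, size=2
write(86): buf=[67 60 86 _ _], head=0, tail=3, size=3
write(70): buf=[67 60 86 70 _], head=0, tail=4, size=4
write(27): buf=[67 60 86 70 27], head=0, tail=0, size=5
read(): buf=[_ 60 86 70 27], head=1, tail=0, size=4
read(): buf=[_ _ 86 70 27], head=2, tail=0, size=3
write(74): buf=[74 _ 86 70 27], head=2, tail=1, size=4
write(85): buf=[74 85 86 70 27], head=2, tail=2, size=5
read(): buf=[74 85 _ 70 27], head=3, tail=2, size=4
read(): buf=[74 85 _ _ 27], head=4, tail=2, size=3
read(): buf=[74 85 _ _ _], head=0, tail=2, size=2
write(4): buf=[74 85 4 _ _], head=0, tail=3, size=3
write(17): buf=[74 85 4 17 _], head=0, tail=4, size=4

Answer: 74 85 4 17 _
0
4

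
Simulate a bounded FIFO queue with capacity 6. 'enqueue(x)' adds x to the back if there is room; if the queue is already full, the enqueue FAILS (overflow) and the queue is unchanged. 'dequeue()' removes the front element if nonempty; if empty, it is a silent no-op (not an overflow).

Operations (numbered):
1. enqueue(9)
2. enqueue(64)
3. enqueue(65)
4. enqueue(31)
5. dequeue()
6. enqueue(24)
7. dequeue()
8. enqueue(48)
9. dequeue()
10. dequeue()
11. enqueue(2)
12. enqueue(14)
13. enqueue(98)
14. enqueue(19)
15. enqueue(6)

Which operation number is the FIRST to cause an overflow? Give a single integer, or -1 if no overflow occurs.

1. enqueue(9): size=1
2. enqueue(64): size=2
3. enqueue(65): size=3
4. enqueue(31): size=4
5. dequeue(): size=3
6. enqueue(24): size=4
7. dequeue(): size=3
8. enqueue(48): size=4
9. dequeue(): size=3
10. dequeue(): size=2
11. enqueue(2): size=3
12. enqueue(14): size=4
13. enqueue(98): size=5
14. enqueue(19): size=6
15. enqueue(6): size=6=cap → OVERFLOW (fail)

Answer: 15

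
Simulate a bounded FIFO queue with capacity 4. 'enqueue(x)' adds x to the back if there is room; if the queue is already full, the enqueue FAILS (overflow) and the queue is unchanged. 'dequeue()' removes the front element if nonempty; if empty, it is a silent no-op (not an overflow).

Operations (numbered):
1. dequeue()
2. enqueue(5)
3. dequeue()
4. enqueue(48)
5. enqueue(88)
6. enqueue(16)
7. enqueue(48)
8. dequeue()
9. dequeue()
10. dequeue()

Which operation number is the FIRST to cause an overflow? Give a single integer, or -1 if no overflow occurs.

Answer: -1

Derivation:
1. dequeue(): empty, no-op, size=0
2. enqueue(5): size=1
3. dequeue(): size=0
4. enqueue(48): size=1
5. enqueue(88): size=2
6. enqueue(16): size=3
7. enqueue(48): size=4
8. dequeue(): size=3
9. dequeue(): size=2
10. dequeue(): size=1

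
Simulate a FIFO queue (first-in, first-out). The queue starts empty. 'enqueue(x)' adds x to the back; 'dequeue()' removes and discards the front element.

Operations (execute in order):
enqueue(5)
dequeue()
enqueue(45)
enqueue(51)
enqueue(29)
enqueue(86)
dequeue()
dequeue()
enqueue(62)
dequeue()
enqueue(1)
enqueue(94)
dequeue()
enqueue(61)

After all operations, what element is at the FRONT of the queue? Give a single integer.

Answer: 62

Derivation:
enqueue(5): queue = [5]
dequeue(): queue = []
enqueue(45): queue = [45]
enqueue(51): queue = [45, 51]
enqueue(29): queue = [45, 51, 29]
enqueue(86): queue = [45, 51, 29, 86]
dequeue(): queue = [51, 29, 86]
dequeue(): queue = [29, 86]
enqueue(62): queue = [29, 86, 62]
dequeue(): queue = [86, 62]
enqueue(1): queue = [86, 62, 1]
enqueue(94): queue = [86, 62, 1, 94]
dequeue(): queue = [62, 1, 94]
enqueue(61): queue = [62, 1, 94, 61]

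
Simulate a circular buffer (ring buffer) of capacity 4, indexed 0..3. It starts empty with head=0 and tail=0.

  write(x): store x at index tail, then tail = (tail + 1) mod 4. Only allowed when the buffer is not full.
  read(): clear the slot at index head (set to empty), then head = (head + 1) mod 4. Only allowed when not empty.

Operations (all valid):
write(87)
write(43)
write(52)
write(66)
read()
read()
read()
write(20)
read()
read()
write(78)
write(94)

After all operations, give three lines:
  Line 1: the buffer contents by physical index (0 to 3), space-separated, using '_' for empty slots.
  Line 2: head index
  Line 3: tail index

Answer: _ 78 94 _
1
3

Derivation:
write(87): buf=[87 _ _ _], head=0, tail=1, size=1
write(43): buf=[87 43 _ _], head=0, tail=2, size=2
write(52): buf=[87 43 52 _], head=0, tail=3, size=3
write(66): buf=[87 43 52 66], head=0, tail=0, size=4
read(): buf=[_ 43 52 66], head=1, tail=0, size=3
read(): buf=[_ _ 52 66], head=2, tail=0, size=2
read(): buf=[_ _ _ 66], head=3, tail=0, size=1
write(20): buf=[20 _ _ 66], head=3, tail=1, size=2
read(): buf=[20 _ _ _], head=0, tail=1, size=1
read(): buf=[_ _ _ _], head=1, tail=1, size=0
write(78): buf=[_ 78 _ _], head=1, tail=2, size=1
write(94): buf=[_ 78 94 _], head=1, tail=3, size=2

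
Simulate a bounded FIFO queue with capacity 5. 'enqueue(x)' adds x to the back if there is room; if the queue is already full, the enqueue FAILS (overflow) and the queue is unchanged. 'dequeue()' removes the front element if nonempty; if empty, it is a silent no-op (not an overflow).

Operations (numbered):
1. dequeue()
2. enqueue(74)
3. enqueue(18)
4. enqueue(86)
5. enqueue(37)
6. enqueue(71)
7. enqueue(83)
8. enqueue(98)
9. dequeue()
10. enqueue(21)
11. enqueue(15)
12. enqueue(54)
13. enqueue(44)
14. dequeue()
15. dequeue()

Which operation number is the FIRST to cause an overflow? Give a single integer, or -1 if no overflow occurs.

1. dequeue(): empty, no-op, size=0
2. enqueue(74): size=1
3. enqueue(18): size=2
4. enqueue(86): size=3
5. enqueue(37): size=4
6. enqueue(71): size=5
7. enqueue(83): size=5=cap → OVERFLOW (fail)
8. enqueue(98): size=5=cap → OVERFLOW (fail)
9. dequeue(): size=4
10. enqueue(21): size=5
11. enqueue(15): size=5=cap → OVERFLOW (fail)
12. enqueue(54): size=5=cap → OVERFLOW (fail)
13. enqueue(44): size=5=cap → OVERFLOW (fail)
14. dequeue(): size=4
15. dequeue(): size=3

Answer: 7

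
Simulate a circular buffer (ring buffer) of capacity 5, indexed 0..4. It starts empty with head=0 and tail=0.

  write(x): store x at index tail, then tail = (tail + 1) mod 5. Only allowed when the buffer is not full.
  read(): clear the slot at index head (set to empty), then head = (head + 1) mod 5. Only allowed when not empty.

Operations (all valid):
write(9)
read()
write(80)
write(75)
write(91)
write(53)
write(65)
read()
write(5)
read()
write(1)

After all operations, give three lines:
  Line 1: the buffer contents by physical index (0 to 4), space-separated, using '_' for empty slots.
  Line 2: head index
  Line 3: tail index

write(9): buf=[9 _ _ _ _], head=0, tail=1, size=1
read(): buf=[_ _ _ _ _], head=1, tail=1, size=0
write(80): buf=[_ 80 _ _ _], head=1, tail=2, size=1
write(75): buf=[_ 80 75 _ _], head=1, tail=3, size=2
write(91): buf=[_ 80 75 91 _], head=1, tail=4, size=3
write(53): buf=[_ 80 75 91 53], head=1, tail=0, size=4
write(65): buf=[65 80 75 91 53], head=1, tail=1, size=5
read(): buf=[65 _ 75 91 53], head=2, tail=1, size=4
write(5): buf=[65 5 75 91 53], head=2, tail=2, size=5
read(): buf=[65 5 _ 91 53], head=3, tail=2, size=4
write(1): buf=[65 5 1 91 53], head=3, tail=3, size=5

Answer: 65 5 1 91 53
3
3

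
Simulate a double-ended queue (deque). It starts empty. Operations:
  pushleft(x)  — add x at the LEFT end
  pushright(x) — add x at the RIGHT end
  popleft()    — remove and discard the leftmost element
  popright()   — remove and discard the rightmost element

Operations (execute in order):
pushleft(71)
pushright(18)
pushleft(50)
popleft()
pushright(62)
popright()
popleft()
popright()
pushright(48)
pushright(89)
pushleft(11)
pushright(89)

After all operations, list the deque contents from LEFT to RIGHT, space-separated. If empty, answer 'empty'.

Answer: 11 48 89 89

Derivation:
pushleft(71): [71]
pushright(18): [71, 18]
pushleft(50): [50, 71, 18]
popleft(): [71, 18]
pushright(62): [71, 18, 62]
popright(): [71, 18]
popleft(): [18]
popright(): []
pushright(48): [48]
pushright(89): [48, 89]
pushleft(11): [11, 48, 89]
pushright(89): [11, 48, 89, 89]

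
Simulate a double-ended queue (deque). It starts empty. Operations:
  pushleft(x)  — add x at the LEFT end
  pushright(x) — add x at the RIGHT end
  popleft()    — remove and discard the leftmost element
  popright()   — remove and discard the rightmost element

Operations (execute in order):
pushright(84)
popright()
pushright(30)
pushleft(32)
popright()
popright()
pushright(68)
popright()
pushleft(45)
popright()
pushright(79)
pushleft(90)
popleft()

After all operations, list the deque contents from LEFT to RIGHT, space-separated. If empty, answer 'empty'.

pushright(84): [84]
popright(): []
pushright(30): [30]
pushleft(32): [32, 30]
popright(): [32]
popright(): []
pushright(68): [68]
popright(): []
pushleft(45): [45]
popright(): []
pushright(79): [79]
pushleft(90): [90, 79]
popleft(): [79]

Answer: 79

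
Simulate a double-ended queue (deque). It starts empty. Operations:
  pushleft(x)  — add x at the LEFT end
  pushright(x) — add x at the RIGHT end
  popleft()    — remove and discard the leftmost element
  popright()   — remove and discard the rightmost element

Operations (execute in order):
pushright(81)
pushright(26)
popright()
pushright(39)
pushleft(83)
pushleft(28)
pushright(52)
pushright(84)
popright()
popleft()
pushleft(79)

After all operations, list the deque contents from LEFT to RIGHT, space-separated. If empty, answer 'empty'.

Answer: 79 83 81 39 52

Derivation:
pushright(81): [81]
pushright(26): [81, 26]
popright(): [81]
pushright(39): [81, 39]
pushleft(83): [83, 81, 39]
pushleft(28): [28, 83, 81, 39]
pushright(52): [28, 83, 81, 39, 52]
pushright(84): [28, 83, 81, 39, 52, 84]
popright(): [28, 83, 81, 39, 52]
popleft(): [83, 81, 39, 52]
pushleft(79): [79, 83, 81, 39, 52]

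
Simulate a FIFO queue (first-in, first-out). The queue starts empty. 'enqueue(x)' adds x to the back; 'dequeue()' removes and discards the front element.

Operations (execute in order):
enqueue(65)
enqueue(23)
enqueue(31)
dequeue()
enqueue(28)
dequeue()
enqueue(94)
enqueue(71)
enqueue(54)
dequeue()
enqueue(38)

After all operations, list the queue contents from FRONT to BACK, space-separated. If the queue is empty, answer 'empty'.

enqueue(65): [65]
enqueue(23): [65, 23]
enqueue(31): [65, 23, 31]
dequeue(): [23, 31]
enqueue(28): [23, 31, 28]
dequeue(): [31, 28]
enqueue(94): [31, 28, 94]
enqueue(71): [31, 28, 94, 71]
enqueue(54): [31, 28, 94, 71, 54]
dequeue(): [28, 94, 71, 54]
enqueue(38): [28, 94, 71, 54, 38]

Answer: 28 94 71 54 38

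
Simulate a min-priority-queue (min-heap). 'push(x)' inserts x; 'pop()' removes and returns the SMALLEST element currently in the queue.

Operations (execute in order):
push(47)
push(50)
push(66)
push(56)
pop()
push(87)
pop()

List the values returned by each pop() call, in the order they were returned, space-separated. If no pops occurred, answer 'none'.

Answer: 47 50

Derivation:
push(47): heap contents = [47]
push(50): heap contents = [47, 50]
push(66): heap contents = [47, 50, 66]
push(56): heap contents = [47, 50, 56, 66]
pop() → 47: heap contents = [50, 56, 66]
push(87): heap contents = [50, 56, 66, 87]
pop() → 50: heap contents = [56, 66, 87]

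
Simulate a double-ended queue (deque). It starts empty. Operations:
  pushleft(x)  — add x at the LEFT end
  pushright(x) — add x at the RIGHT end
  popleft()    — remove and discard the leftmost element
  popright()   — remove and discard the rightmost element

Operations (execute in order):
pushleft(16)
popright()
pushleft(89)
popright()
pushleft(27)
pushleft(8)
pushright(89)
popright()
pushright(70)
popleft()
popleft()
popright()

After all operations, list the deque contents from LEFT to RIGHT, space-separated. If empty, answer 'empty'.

Answer: empty

Derivation:
pushleft(16): [16]
popright(): []
pushleft(89): [89]
popright(): []
pushleft(27): [27]
pushleft(8): [8, 27]
pushright(89): [8, 27, 89]
popright(): [8, 27]
pushright(70): [8, 27, 70]
popleft(): [27, 70]
popleft(): [70]
popright(): []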